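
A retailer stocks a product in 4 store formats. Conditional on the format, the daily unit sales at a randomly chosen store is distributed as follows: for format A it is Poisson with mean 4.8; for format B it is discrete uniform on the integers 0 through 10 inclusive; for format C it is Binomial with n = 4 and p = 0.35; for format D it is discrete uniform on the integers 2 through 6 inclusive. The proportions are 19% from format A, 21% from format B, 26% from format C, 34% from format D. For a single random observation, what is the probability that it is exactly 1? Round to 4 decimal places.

Conditional on each format, P(X = 1): A: 0.0395028; B: 0.0909091; C: 0.384475; D: 0.
By total probability, P(X = 1) = 0.19·0.0395028 + 0.21·0.0909091 + 0.26·0.384475 + 0.34·0 = 0.12656.

0.1266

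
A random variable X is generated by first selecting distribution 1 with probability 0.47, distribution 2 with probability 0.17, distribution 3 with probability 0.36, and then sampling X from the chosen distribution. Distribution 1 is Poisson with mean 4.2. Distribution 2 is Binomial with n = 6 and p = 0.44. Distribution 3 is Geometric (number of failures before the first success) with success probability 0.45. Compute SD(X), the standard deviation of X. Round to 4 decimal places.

Per component, 1: μ=4.2, E[X²]=21.84; 2: μ=2.64, E[X²]=8.448; 3: μ=1.22222, E[X²]=4.20988.
E[X] = 0.47·4.2 + 0.17·2.64 + 0.36·1.22222 = 2.8628.
E[X²] = 0.47·21.84 + 0.17·8.448 + 0.36·4.20988 = 13.2165.
Var(X) = E[X²] − (E[X])² = 13.2165 − 8.19562 = 5.02089.
SD(X) = √5.02089 = 2.24073.

2.2407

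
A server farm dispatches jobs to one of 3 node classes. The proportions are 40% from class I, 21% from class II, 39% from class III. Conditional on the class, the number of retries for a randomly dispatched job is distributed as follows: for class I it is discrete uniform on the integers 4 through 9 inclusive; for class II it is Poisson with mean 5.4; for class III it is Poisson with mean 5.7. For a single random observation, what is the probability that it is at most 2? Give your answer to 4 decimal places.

0.0498

Conditional on each class, P(X ≤ 2): I: 0; II: 0.0947579; III: 0.0767732.
By total probability, P(X ≤ 2) = 0.4·0 + 0.21·0.0947579 + 0.39·0.0767732 = 0.0498407.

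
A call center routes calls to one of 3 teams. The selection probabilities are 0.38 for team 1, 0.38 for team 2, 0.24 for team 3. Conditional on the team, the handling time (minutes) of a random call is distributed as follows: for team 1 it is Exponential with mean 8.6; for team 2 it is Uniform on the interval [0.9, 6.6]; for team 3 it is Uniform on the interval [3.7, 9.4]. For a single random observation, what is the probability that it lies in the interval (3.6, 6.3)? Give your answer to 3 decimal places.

Conditional on each team, P(3.6 < X < 6.3): 1: 0.177286; 2: 0.473684; 3: 0.45614.
By total probability, P(3.6 < X < 6.3) = 0.38·0.177286 + 0.38·0.473684 + 0.24·0.45614 = 0.356843.

0.357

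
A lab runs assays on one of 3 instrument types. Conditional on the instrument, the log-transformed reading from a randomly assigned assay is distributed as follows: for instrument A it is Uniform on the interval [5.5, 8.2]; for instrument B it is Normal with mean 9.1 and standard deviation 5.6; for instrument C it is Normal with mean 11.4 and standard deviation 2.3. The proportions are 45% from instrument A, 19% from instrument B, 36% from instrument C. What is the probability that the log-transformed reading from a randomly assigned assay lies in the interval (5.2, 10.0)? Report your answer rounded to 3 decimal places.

0.607

Conditional on each instrument, P(5.2 < X < 10.0): A: 1; B: 0.320761; C: 0.267851.
By total probability, P(5.2 < X < 10.0) = 0.45·1 + 0.19·0.320761 + 0.36·0.267851 = 0.607371.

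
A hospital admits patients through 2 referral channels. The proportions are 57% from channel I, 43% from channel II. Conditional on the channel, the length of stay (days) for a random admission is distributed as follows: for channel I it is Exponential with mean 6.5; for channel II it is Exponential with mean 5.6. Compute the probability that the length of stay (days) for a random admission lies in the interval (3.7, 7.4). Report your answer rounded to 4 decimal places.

Conditional on each channel, P(3.7 < X < 7.4): I: 0.245649; II: 0.249728.
By total probability, P(3.7 < X < 7.4) = 0.57·0.245649 + 0.43·0.249728 = 0.247403.

0.2474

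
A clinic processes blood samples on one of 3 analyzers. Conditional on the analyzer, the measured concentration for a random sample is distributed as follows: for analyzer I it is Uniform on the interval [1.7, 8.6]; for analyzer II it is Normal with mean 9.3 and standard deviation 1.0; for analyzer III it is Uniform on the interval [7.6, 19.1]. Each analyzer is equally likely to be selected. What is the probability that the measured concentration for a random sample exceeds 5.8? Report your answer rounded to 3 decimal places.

Conditional on each analyzer, P(X > 5.8): I: 0.405797; II: 0.999767; III: 1.
By total probability, P(X > 5.8) = 0.333333·0.405797 + 0.333333·0.999767 + 0.333333·1 = 0.801855.

0.802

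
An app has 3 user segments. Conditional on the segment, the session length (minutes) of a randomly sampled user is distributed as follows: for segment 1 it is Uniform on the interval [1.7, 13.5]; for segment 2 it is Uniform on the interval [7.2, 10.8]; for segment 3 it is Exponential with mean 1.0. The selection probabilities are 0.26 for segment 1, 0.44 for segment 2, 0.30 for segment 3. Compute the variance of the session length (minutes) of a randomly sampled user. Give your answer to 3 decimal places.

Per component, 1: μ=7.6, E[X²]=69.3633; 2: μ=9, E[X²]=82.08; 3: μ=1, E[X²]=2.
E[X] = 0.26·7.6 + 0.44·9 + 0.3·1 = 6.236.
E[X²] = 0.26·69.3633 + 0.44·82.08 + 0.3·2 = 54.7497.
Var(X) = E[X²] − (E[X])² = 54.7497 − 38.8877 = 15.862.

15.862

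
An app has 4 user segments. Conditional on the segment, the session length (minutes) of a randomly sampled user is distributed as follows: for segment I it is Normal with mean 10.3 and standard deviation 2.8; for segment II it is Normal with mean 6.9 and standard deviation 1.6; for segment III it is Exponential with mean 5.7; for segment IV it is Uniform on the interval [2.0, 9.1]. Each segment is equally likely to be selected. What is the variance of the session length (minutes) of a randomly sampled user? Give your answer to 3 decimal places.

Per component, I: μ=10.3, E[X²]=113.93; II: μ=6.9, E[X²]=50.17; III: μ=5.7, E[X²]=64.98; IV: μ=5.55, E[X²]=35.0033.
E[X] = 0.25·10.3 + 0.25·6.9 + 0.25·5.7 + 0.25·5.55 = 7.1125.
E[X²] = 0.25·113.93 + 0.25·50.17 + 0.25·64.98 + 0.25·35.0033 = 66.0208.
Var(X) = E[X²] − (E[X])² = 66.0208 − 50.5877 = 15.4332.

15.433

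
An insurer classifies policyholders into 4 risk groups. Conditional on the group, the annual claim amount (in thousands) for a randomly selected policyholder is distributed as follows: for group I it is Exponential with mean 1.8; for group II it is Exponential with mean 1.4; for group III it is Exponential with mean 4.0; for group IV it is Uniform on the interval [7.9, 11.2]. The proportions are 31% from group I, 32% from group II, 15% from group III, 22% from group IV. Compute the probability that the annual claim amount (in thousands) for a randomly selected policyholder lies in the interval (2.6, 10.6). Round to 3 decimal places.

0.370

Conditional on each group, P(2.6 < X < 10.6): I: 0.233107; II: 0.155603; III: 0.451395; IV: 0.818182.
By total probability, P(2.6 < X < 10.6) = 0.31·0.233107 + 0.32·0.155603 + 0.15·0.451395 + 0.22·0.818182 = 0.369765.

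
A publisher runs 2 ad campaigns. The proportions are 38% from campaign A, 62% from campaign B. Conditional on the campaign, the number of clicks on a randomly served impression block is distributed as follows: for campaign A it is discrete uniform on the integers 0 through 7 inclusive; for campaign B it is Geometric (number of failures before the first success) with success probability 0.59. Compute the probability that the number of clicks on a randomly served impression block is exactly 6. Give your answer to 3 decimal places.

0.049

Conditional on each campaign, P(X = 6): A: 0.125; B: 0.00280256.
By total probability, P(X = 6) = 0.38·0.125 + 0.62·0.00280256 = 0.0492376.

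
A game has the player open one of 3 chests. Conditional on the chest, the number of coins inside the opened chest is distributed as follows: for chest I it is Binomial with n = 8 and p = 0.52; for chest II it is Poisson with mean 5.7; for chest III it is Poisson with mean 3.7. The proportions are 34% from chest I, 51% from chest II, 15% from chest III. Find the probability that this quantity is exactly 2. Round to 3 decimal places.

Conditional on each chest, P(X = 2): I: 0.0926002; II: 0.0543552; III: 0.169233.
By total probability, P(X = 2) = 0.34·0.0926002 + 0.51·0.0543552 + 0.15·0.169233 = 0.0845901.

0.085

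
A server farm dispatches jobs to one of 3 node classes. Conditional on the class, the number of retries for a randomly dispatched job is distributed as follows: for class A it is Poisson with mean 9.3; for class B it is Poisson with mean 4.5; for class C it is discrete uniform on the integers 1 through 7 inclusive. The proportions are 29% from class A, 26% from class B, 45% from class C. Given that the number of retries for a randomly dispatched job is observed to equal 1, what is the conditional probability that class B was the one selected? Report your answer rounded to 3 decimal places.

0.168

Likelihoods P(X=1 | ·): A: 0.000850245; B: 0.0499905; C: 0.142857.
Posterior ∝ prior × likelihood. Numerator for B: 0.26·0.0499905 = 0.0129975.
Normalizing constant: 0.29·0.000850245 + 0.26·0.0499905 + 0.45·0.142857 = 0.0775298.
P(B | observation) = 0.0129975 / 0.0775298 = 0.167646.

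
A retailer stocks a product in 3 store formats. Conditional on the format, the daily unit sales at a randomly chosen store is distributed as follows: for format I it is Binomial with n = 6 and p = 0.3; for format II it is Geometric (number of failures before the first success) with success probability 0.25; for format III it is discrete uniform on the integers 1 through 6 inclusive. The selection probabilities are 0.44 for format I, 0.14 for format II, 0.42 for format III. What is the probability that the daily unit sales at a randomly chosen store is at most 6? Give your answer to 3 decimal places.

0.981

Conditional on each format, P(X ≤ 6): I: 1; II: 0.866516; III: 1.
By total probability, P(X ≤ 6) = 0.44·1 + 0.14·0.866516 + 0.42·1 = 0.981312.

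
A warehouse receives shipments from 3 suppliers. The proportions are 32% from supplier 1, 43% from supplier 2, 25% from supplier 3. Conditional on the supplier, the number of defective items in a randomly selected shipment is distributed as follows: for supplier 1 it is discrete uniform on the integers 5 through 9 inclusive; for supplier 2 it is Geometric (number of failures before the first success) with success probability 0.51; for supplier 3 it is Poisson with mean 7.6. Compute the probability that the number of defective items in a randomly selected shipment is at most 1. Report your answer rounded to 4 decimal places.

0.3278

Conditional on each supplier, P(X ≤ 1): 1: 0; 2: 0.7599; 3: 0.00430388.
By total probability, P(X ≤ 1) = 0.32·0 + 0.43·0.7599 + 0.25·0.00430388 = 0.327833.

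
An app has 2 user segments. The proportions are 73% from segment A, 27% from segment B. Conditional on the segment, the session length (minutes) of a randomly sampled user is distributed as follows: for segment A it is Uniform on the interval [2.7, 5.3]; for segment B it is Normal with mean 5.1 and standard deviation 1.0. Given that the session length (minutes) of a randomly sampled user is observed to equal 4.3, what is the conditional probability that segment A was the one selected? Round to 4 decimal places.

0.7821

Likelihoods f(4.3 | ·): A: 0.384615; B: 0.289692.
Posterior ∝ prior × likelihood. Numerator for A: 0.73·0.384615 = 0.280769.
Normalizing constant: 0.73·0.384615 + 0.27·0.289692 = 0.358986.
P(A | observation) = 0.280769 / 0.358986 = 0.782118.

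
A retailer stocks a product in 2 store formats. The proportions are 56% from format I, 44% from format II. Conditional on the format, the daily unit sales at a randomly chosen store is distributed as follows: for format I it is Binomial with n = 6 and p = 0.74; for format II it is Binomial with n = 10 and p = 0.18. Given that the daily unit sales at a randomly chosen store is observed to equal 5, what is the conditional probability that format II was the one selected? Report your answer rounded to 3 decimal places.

0.039

Likelihoods P(X=5 | ·): I: 0.346165; II: 0.0176536.
Posterior ∝ prior × likelihood. Numerator for II: 0.44·0.0176536 = 0.00776757.
Normalizing constant: 0.56·0.346165 + 0.44·0.0176536 = 0.20162.
P(II | observation) = 0.00776757 / 0.20162 = 0.0385258.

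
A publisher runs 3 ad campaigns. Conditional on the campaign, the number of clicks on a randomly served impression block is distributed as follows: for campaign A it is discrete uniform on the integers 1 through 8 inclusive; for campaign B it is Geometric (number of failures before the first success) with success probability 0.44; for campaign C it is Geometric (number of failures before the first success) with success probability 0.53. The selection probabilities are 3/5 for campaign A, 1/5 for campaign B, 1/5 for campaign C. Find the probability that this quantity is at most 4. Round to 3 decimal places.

Conditional on each campaign, P(X ≤ 4): A: 0.5; B: 0.944927; C: 0.977065.
By total probability, P(X ≤ 4) = 0.6·0.5 + 0.2·0.944927 + 0.2·0.977065 = 0.684398.

0.684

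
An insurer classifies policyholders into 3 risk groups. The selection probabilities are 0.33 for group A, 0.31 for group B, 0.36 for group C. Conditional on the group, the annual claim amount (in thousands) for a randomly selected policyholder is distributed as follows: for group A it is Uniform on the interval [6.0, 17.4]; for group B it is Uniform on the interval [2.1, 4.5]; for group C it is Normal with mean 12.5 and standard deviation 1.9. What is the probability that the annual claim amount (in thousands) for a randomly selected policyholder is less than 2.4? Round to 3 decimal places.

Conditional on each group, P(X < 2.4): A: 0; B: 0.125; C: 5.30979e-08.
By total probability, P(X < 2.4) = 0.33·0 + 0.31·0.125 + 0.36·5.30979e-08 = 0.03875.

0.039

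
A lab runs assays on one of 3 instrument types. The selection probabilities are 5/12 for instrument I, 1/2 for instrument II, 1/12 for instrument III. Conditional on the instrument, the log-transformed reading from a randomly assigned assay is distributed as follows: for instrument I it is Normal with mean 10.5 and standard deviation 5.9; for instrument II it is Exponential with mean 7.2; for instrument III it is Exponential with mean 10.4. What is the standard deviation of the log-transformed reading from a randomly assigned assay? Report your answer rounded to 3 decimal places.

7.220

Per component, I: μ=10.5, E[X²]=145.06; II: μ=7.2, E[X²]=103.68; III: μ=10.4, E[X²]=216.32.
E[X] = 0.416667·10.5 + 0.5·7.2 + 0.0833333·10.4 = 8.84167.
E[X²] = 0.416667·145.06 + 0.5·103.68 + 0.0833333·216.32 = 130.308.
Var(X) = E[X²] − (E[X])² = 130.308 − 78.1751 = 52.1333.
SD(X) = √52.1333 = 7.22034.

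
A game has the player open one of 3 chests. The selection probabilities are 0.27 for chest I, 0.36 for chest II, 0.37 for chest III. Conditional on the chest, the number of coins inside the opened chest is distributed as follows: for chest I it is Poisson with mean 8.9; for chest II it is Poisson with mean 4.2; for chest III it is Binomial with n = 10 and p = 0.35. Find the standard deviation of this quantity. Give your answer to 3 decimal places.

3.144

Per component, I: μ=8.9, E[X²]=88.11; II: μ=4.2, E[X²]=21.84; III: μ=3.5, E[X²]=14.525.
E[X] = 0.27·8.9 + 0.36·4.2 + 0.37·3.5 = 5.21.
E[X²] = 0.27·88.11 + 0.36·21.84 + 0.37·14.525 = 37.0264.
Var(X) = E[X²] − (E[X])² = 37.0264 − 27.1441 = 9.88225.
SD(X) = √9.88225 = 3.1436.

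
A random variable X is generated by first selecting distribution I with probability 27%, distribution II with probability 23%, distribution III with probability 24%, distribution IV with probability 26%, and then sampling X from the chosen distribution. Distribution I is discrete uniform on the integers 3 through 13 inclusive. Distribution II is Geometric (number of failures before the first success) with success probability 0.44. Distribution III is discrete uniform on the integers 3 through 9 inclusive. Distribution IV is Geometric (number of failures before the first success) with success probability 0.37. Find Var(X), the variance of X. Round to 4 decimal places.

Per component, I: μ=8, E[X²]=74; II: μ=1.27273, E[X²]=4.5124; III: μ=6, E[X²]=40; IV: μ=1.7027, E[X²]=7.5011.
E[X] = 0.27·8 + 0.23·1.27273 + 0.24·6 + 0.26·1.7027 = 4.33543.
E[X²] = 0.27·74 + 0.23·4.5124 + 0.24·40 + 0.26·7.5011 = 32.5681.
Var(X) = E[X²] − (E[X])² = 32.5681 − 18.796 = 13.7722.

13.7722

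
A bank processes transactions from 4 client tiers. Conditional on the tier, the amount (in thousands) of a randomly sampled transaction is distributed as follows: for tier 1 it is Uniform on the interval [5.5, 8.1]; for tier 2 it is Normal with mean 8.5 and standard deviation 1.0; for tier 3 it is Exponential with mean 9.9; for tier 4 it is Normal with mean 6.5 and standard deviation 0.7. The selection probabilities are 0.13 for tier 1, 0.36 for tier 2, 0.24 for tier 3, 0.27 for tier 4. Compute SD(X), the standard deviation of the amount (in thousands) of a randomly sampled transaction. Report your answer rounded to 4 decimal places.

5.0827

Per component, 1: μ=6.8, E[X²]=46.8033; 2: μ=8.5, E[X²]=73.25; 3: μ=9.9, E[X²]=196.02; 4: μ=6.5, E[X²]=42.74.
E[X] = 0.13·6.8 + 0.36·8.5 + 0.24·9.9 + 0.27·6.5 = 8.075.
E[X²] = 0.13·46.8033 + 0.36·73.25 + 0.24·196.02 + 0.27·42.74 = 91.039.
Var(X) = E[X²] − (E[X])² = 91.039 − 65.2056 = 25.8334.
SD(X) = √25.8334 = 5.08266.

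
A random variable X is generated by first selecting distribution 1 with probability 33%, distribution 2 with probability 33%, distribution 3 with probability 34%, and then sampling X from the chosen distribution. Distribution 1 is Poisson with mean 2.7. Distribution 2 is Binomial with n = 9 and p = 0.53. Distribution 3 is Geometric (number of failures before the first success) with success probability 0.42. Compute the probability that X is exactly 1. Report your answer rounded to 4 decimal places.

0.1465

Conditional on each component, P(X = 1): 1: 0.181455; 2: 0.011358; 3: 0.2436.
By total probability, P(X = 1) = 0.33·0.181455 + 0.33·0.011358 + 0.34·0.2436 = 0.146452.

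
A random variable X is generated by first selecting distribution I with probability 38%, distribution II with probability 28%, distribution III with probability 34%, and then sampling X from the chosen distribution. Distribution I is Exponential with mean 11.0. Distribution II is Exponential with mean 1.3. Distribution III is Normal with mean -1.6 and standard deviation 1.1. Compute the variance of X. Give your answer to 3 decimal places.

78.188

Per component, I: μ=11, E[X²]=242; II: μ=1.3, E[X²]=3.38; III: μ=-1.6, E[X²]=3.77.
E[X] = 0.38·11 + 0.28·1.3 + 0.34·-1.6 = 4.
E[X²] = 0.38·242 + 0.28·3.38 + 0.34·3.77 = 94.1882.
Var(X) = E[X²] − (E[X])² = 94.1882 − 16 = 78.1882.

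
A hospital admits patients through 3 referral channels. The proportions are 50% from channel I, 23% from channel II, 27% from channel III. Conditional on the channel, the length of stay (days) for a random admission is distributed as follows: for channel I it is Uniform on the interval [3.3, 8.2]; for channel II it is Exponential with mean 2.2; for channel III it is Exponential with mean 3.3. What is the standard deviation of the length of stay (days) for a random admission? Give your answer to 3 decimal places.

Per component, I: μ=5.75, E[X²]=35.0633; II: μ=2.2, E[X²]=9.68; III: μ=3.3, E[X²]=21.78.
E[X] = 0.5·5.75 + 0.23·2.2 + 0.27·3.3 = 4.272.
E[X²] = 0.5·35.0633 + 0.23·9.68 + 0.27·21.78 = 25.6387.
Var(X) = E[X²] − (E[X])² = 25.6387 − 18.25 = 7.38868.
SD(X) = √7.38868 = 2.71821.

2.718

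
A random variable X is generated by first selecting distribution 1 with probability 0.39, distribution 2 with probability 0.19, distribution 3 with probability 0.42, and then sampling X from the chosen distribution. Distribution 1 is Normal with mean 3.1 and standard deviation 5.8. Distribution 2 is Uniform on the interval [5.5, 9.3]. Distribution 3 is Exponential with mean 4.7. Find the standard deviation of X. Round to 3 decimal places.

Per component, 1: μ=3.1, E[X²]=43.25; 2: μ=7.4, E[X²]=55.9633; 3: μ=4.7, E[X²]=44.18.
E[X] = 0.39·3.1 + 0.19·7.4 + 0.42·4.7 = 4.589.
E[X²] = 0.39·43.25 + 0.19·55.9633 + 0.42·44.18 = 46.0561.
Var(X) = E[X²] − (E[X])² = 46.0561 − 21.0589 = 24.9972.
SD(X) = √24.9972 = 4.99972.

5.000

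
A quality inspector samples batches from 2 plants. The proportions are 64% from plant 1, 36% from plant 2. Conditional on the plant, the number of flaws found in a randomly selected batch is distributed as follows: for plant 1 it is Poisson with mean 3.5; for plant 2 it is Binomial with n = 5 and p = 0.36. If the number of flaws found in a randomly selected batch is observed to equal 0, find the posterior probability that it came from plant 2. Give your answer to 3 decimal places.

0.667

Likelihoods P(X=0 | ·): 1: 0.0301974; 2: 0.107374.
Posterior ∝ prior × likelihood. Numerator for 2: 0.36·0.107374 = 0.0386547.
Normalizing constant: 0.64·0.0301974 + 0.36·0.107374 = 0.057981.
P(2 | observation) = 0.0386547 / 0.057981 = 0.666678.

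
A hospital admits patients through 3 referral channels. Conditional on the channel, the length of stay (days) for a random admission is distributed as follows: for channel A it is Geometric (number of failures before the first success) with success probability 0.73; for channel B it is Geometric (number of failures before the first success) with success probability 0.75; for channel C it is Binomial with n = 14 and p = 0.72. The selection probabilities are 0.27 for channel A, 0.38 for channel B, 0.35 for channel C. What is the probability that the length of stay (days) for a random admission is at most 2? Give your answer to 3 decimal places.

0.639

Conditional on each channel, P(X ≤ 2): A: 0.980317; B: 0.984375; C: 1.16284e-05.
By total probability, P(X ≤ 2) = 0.27·0.980317 + 0.38·0.984375 + 0.35·1.16284e-05 = 0.638752.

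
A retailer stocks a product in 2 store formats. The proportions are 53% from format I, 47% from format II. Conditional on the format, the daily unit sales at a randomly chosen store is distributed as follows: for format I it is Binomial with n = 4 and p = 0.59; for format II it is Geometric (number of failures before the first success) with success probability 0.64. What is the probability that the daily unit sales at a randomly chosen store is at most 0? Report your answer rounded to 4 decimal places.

Conditional on each format, P(X ≤ 0): I: 0.0282576; II: 0.64.
By total probability, P(X ≤ 0) = 0.53·0.0282576 + 0.47·0.64 = 0.315777.

0.3158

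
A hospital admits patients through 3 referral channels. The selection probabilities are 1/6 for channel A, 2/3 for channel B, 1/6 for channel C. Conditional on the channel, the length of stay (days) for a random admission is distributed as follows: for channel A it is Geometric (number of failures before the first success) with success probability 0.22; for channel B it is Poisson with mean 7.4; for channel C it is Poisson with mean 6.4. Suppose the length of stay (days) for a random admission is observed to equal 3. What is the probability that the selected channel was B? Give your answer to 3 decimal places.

0.483

Likelihoods P(X=3 | ·): A: 0.104401; B: 0.0412824; C: 0.0725945.
Posterior ∝ prior × likelihood. Numerator for B: 0.666667·0.0412824 = 0.0275216.
Normalizing constant: 0.166667·0.104401 + 0.666667·0.0412824 + 0.166667·0.0725945 = 0.0570209.
P(B | observation) = 0.0275216 / 0.0570209 = 0.482658.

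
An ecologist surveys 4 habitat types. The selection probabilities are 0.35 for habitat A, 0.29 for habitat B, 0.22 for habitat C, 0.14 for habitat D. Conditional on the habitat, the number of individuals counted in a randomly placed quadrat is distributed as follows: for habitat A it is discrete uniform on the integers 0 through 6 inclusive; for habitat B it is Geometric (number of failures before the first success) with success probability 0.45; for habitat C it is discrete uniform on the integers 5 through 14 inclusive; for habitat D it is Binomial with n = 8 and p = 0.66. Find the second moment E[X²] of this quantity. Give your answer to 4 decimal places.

31.5952

For each component E[X²] = Var + (mean)², giving A: 13; B: 4.20988; C: 98.5; D: 29.6736.
Overall E[X²] = 0.35·13 + 0.29·4.20988 + 0.22·98.5 + 0.14·29.6736 = 31.5952.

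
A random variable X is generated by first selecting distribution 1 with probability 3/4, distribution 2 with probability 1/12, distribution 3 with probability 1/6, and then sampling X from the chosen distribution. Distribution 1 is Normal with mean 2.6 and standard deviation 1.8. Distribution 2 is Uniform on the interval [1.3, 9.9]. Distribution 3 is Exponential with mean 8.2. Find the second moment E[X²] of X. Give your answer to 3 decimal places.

33.040

For each component E[X²] = Var + (mean)², giving 1: 10; 2: 37.5233; 3: 134.48.
Overall E[X²] = 0.75·10 + 0.0833333·37.5233 + 0.166667·134.48 = 33.0403.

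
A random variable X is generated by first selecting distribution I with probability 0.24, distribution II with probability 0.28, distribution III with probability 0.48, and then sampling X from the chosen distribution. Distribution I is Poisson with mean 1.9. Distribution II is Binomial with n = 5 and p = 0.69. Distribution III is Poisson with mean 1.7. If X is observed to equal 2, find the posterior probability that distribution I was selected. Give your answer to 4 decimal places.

0.2802

Likelihoods P(X=2 | ·): I: 0.269971; II: 0.141835; III: 0.263978.
Posterior ∝ prior × likelihood. Numerator for I: 0.24·0.269971 = 0.0647931.
Normalizing constant: 0.24·0.269971 + 0.28·0.141835 + 0.48·0.263978 = 0.231216.
P(I | observation) = 0.0647931 / 0.231216 = 0.280227.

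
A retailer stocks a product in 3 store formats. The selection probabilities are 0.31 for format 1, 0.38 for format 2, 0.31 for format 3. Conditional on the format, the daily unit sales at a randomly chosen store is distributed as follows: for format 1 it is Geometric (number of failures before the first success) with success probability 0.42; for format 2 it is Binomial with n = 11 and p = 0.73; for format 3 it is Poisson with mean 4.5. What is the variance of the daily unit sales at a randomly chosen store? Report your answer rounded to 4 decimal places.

Per component, 1: μ=1.38095, E[X²]=5.19501; 2: μ=8.03, E[X²]=66.649; 3: μ=4.5, E[X²]=24.75.
E[X] = 0.31·1.38095 + 0.38·8.03 + 0.31·4.5 = 4.8745.
E[X²] = 0.31·5.19501 + 0.38·66.649 + 0.31·24.75 = 34.6096.
Var(X) = E[X²] − (E[X])² = 34.6096 − 23.7607 = 10.8489.

10.8489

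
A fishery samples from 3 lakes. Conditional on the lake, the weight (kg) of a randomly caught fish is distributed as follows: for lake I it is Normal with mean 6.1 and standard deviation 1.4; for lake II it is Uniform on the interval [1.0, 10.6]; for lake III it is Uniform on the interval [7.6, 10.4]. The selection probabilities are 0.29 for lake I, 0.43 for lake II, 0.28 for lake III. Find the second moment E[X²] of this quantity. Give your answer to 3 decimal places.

For each component E[X²] = Var + (mean)², giving I: 39.17; II: 41.32; III: 81.6533.
Overall E[X²] = 0.29·39.17 + 0.43·41.32 + 0.28·81.6533 = 51.9898.

51.990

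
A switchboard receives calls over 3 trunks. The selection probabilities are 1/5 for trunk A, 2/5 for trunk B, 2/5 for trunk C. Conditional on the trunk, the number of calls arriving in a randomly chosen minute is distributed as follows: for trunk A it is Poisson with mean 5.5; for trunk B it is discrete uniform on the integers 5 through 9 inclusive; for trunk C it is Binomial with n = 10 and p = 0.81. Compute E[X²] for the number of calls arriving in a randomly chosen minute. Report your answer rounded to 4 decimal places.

For each component E[X²] = Var + (mean)², giving A: 35.75; B: 51; C: 67.149.
Overall E[X²] = 0.2·35.75 + 0.4·51 + 0.4·67.149 = 54.4096.

54.4096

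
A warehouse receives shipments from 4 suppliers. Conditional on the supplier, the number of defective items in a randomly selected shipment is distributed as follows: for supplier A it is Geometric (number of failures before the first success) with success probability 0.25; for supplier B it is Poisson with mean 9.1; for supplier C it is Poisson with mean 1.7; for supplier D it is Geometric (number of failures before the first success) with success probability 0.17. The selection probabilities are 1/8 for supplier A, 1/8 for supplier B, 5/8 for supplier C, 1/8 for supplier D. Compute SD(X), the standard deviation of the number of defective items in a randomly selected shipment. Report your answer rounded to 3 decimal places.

3.661

Per component, A: μ=3, E[X²]=21; B: μ=9.1, E[X²]=91.91; C: μ=1.7, E[X²]=4.59; D: μ=4.88235, E[X²]=52.5571.
E[X] = 0.125·3 + 0.125·9.1 + 0.625·1.7 + 0.125·4.88235 = 3.18529.
E[X²] = 0.125·21 + 0.125·91.91 + 0.625·4.59 + 0.125·52.5571 = 23.5521.
Var(X) = E[X²] − (E[X])² = 23.5521 − 10.1461 = 13.406.
SD(X) = √13.406 = 3.66143.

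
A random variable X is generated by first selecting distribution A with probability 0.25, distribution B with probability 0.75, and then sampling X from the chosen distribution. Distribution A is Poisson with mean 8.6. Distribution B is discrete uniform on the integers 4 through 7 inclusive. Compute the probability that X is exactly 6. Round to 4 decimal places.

0.2134

Conditional on each component, P(X = 6): A: 0.103449; B: 0.25.
By total probability, P(X = 6) = 0.25·0.103449 + 0.75·0.25 = 0.213362.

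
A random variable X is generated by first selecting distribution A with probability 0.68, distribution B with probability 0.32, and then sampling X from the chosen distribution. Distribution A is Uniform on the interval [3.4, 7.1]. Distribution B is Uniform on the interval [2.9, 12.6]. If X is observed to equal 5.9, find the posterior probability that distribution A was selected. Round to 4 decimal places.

Likelihoods f(5.9 | ·): A: 0.27027; B: 0.103093.
Posterior ∝ prior × likelihood. Numerator for A: 0.68·0.27027 = 0.183784.
Normalizing constant: 0.68·0.27027 + 0.32·0.103093 = 0.216773.
P(A | observation) = 0.183784 / 0.216773 = 0.847815.

0.8478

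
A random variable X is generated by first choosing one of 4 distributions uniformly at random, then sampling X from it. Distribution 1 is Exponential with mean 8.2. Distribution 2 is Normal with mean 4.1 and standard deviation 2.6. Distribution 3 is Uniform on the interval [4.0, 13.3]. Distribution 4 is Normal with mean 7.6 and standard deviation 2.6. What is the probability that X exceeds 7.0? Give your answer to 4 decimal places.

0.4567

Conditional on each component, P(X > 7.0): 1: 0.425854; 2: 0.132343; 3: 0.677419; 4: 0.591253.
By total probability, P(X > 7.0) = 0.25·0.425854 + 0.25·0.132343 + 0.25·0.677419 + 0.25·0.591253 = 0.456717.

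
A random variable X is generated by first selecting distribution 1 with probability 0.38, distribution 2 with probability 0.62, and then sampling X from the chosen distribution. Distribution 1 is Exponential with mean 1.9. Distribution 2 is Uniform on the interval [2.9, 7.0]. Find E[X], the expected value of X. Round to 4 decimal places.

Component means — 1: 1.9; 2: 4.95.
E[X] = 0.38·1.9 + 0.62·4.95 = 3.791.

3.7910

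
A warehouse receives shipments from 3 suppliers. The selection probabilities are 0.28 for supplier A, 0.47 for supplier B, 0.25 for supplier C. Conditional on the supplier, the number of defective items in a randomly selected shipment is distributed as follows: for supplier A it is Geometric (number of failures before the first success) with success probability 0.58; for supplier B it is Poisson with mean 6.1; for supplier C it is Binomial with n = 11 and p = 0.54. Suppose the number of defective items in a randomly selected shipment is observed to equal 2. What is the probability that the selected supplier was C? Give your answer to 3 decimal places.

0.071

Likelihoods P(X=2 | ·): A: 0.102312; B: 0.0417286; C: 0.0147901.
Posterior ∝ prior × likelihood. Numerator for C: 0.25·0.0147901 = 0.00369752.
Normalizing constant: 0.28·0.102312 + 0.47·0.0417286 + 0.25·0.0147901 = 0.0519573.
P(C | observation) = 0.00369752 / 0.0519573 = 0.0711646.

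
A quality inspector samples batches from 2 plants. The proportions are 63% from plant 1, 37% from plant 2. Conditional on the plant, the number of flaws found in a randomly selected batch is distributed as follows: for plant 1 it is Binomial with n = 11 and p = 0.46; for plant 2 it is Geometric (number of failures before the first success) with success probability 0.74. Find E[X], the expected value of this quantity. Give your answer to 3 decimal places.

Component means — 1: 5.06; 2: 0.351351.
E[X] = 0.63·5.06 + 0.37·0.351351 = 3.3178.

3.318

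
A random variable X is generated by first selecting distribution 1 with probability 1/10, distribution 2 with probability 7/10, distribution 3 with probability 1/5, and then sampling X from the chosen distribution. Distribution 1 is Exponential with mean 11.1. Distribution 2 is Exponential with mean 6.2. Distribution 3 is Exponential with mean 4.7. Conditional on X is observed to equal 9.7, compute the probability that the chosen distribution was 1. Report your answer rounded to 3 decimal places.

Likelihoods f(9.7 | ·): 1: 0.0375975; 2: 0.0337402; 3: 0.0270142.
Posterior ∝ prior × likelihood. Numerator for 1: 0.1·0.0375975 = 0.00375975.
Normalizing constant: 0.1·0.0375975 + 0.7·0.0337402 + 0.2·0.0270142 = 0.0327807.
P(1 | observation) = 0.00375975 / 0.0327807 = 0.114694.

0.115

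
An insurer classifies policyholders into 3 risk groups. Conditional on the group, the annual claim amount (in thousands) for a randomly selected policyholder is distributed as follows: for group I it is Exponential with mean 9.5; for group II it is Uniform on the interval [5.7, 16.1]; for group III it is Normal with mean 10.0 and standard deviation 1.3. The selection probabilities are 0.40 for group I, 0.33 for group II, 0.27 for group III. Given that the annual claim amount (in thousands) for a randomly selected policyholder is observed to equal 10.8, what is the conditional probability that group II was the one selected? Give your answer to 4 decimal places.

0.2788

Likelihoods f(10.8 | ·): I: 0.0337716; II: 0.0961538; III: 0.253941.
Posterior ∝ prior × likelihood. Numerator for II: 0.33·0.0961538 = 0.0317308.
Normalizing constant: 0.4·0.0337716 + 0.33·0.0961538 + 0.27·0.253941 = 0.113804.
P(II | observation) = 0.0317308 / 0.113804 = 0.27882.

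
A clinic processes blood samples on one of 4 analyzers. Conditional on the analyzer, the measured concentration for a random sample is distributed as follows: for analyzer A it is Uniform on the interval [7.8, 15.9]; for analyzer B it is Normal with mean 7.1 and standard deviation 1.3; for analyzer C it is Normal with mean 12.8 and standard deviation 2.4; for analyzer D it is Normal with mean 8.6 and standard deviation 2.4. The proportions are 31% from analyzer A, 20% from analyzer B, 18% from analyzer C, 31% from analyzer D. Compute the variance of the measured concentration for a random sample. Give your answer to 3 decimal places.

Per component, A: μ=11.85, E[X²]=145.89; B: μ=7.1, E[X²]=52.1; C: μ=12.8, E[X²]=169.6; D: μ=8.6, E[X²]=79.72.
E[X] = 0.31·11.85 + 0.2·7.1 + 0.18·12.8 + 0.31·8.6 = 10.0635.
E[X²] = 0.31·145.89 + 0.2·52.1 + 0.18·169.6 + 0.31·79.72 = 110.887.
Var(X) = E[X²] − (E[X])² = 110.887 − 101.274 = 9.61307.

9.613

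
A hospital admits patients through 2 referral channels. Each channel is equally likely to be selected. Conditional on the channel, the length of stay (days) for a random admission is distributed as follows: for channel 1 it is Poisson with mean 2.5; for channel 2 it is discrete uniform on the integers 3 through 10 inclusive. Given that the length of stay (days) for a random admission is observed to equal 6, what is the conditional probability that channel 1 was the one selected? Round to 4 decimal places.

0.1821

Likelihoods P(X=6 | ·): 1: 0.0278337; 2: 0.125.
Posterior ∝ prior × likelihood. Numerator for 1: 0.5·0.0278337 = 0.0139169.
Normalizing constant: 0.5·0.0278337 + 0.5·0.125 = 0.0764169.
P(1 | observation) = 0.0139169 / 0.0764169 = 0.182118.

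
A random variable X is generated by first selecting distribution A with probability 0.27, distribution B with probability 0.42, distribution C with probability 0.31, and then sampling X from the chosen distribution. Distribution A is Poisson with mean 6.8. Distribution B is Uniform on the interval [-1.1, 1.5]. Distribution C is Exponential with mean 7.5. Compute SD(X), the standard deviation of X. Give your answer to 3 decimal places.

5.606

Per component, A: μ=6.8, E[X²]=53.04; B: μ=0.2, E[X²]=0.603333; C: μ=7.5, E[X²]=112.5.
E[X] = 0.27·6.8 + 0.42·0.2 + 0.31·7.5 = 4.245.
E[X²] = 0.27·53.04 + 0.42·0.603333 + 0.31·112.5 = 49.4492.
Var(X) = E[X²] − (E[X])² = 49.4492 − 18.02 = 31.4292.
SD(X) = √31.4292 = 5.60617.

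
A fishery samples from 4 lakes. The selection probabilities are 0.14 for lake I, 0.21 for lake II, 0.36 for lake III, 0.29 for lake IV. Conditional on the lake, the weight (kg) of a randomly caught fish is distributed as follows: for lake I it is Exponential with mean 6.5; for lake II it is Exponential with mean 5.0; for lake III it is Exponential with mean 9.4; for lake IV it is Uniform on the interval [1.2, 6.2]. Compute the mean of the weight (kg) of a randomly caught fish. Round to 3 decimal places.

6.417

Component means — I: 6.5; II: 5; III: 9.4; IV: 3.7.
E[X] = 0.14·6.5 + 0.21·5 + 0.36·9.4 + 0.29·3.7 = 6.417.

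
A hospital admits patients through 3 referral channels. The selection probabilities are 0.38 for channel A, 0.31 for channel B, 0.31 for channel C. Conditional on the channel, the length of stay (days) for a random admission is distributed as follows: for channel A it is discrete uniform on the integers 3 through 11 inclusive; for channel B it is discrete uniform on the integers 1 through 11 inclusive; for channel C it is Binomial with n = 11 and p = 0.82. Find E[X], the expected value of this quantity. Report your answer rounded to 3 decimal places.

7.316

Component means — A: 7; B: 6; C: 9.02.
E[X] = 0.38·7 + 0.31·6 + 0.31·9.02 = 7.3162.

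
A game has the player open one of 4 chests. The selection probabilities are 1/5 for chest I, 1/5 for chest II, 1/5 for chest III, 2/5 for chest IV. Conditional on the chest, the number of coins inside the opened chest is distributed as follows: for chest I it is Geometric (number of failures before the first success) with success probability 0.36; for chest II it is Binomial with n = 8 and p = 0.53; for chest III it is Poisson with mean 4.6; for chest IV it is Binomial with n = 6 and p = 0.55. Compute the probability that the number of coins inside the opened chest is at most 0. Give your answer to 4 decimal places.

Conditional on each chest, P(X ≤ 0): I: 0.36; II: 0.00238113; III: 0.0100518; IV: 0.00830377.
By total probability, P(X ≤ 0) = 0.2·0.36 + 0.2·0.00238113 + 0.2·0.0100518 + 0.4·0.00830377 = 0.0778081.

0.0778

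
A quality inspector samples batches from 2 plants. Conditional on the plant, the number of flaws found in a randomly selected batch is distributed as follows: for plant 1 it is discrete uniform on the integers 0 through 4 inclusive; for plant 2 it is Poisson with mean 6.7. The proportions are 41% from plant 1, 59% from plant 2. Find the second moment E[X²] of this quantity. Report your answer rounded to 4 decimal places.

32.8981

For each component E[X²] = Var + (mean)², giving 1: 6; 2: 51.59.
Overall E[X²] = 0.41·6 + 0.59·51.59 = 32.8981.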